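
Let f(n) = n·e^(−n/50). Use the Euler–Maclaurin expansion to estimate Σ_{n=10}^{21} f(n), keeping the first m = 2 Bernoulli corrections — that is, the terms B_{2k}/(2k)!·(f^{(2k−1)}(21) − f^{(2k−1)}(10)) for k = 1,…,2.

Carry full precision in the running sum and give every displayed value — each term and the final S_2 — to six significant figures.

S_2 ≈ 134.646

∫_10^21 x·e^(−x/50) dx evaluates to 123.676.
Endpoint term: (f(10) + f(21))/2 = (8.18731 + 13.7980)/2 = 10.9926.
Integral + boundary = 134.669.
Order-1 term: 1/12 · (0.381087 − 0.654985) = -0.0228248.
Running total after k=1: 134.646.
Order-2 term: −1/720 · (0.000678072 − 0.000916978) = 3.31814e-07.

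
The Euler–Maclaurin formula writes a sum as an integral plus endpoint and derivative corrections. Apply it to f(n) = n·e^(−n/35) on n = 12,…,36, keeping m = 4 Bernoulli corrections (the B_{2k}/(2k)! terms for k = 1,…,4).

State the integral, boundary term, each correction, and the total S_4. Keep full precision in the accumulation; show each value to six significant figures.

S_4 ≈ 289.745

Integral: ∫_12^36 x·e^(−x/35) dx = 279.091.
Endpoint term: (f(12) + f(36))/2 = (8.51688 + 12.8706)/2 = 10.6937.
Running total after boundary: 289.785.
Order-1 term: 1/12 · (-0.0102148 − 0.466400) = -0.0397179.
After k=1: 289.745.
Order-2 term: −1/720 · (0.000575363 − 0.00153949) = 1.33907e-06.
After k=2: 289.745.
Order-3 term: 1/30240 · (9.46175e-07 − 2.20265e-06) = -4.15502e-11.
After k=3: 289.745.
Order-4 term: −1/1209600 · (1.16136e-09 − 2.57027e-09) = 1.16477e-15.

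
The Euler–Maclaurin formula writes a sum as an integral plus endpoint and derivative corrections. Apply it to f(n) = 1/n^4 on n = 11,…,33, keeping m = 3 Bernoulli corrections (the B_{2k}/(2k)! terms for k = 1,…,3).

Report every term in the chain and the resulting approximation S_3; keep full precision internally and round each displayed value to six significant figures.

S_3 ≈ 0.000277788

The integral term ∫_11^33 1/x^4 dx = 0.000241163.
Boundary: ½(f(11) + f(33)) = ½(6.83013e-05 + 8.43226e-07) = 3.45723e-05.
Running total after boundary: 0.000275735.
Order-1 term: 1/12 · (-1.02209e-07 − (-2.48369e-05)) = 2.06122e-06.
Partial sum through k=1: 0.000277796.
Order-2 term: −1/720 · (-2.81568e-09 − (-6.15790e-06)) = -8.54872e-09.
Partial sum through k=2: 0.000277788.
Order-3 term: 1/30240 · (-1.44792e-10 − (-2.84994e-06)) = 9.42391e-11.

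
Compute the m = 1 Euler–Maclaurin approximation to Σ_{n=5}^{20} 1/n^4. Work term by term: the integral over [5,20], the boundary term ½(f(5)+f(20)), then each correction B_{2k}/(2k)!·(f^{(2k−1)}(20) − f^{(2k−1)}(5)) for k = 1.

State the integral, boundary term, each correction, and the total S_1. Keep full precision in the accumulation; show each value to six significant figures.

S_1 ≈ 0.00353469

The integral term ∫_5^20 1/x^4 dx = 0.00262500.
Endpoint term: (f(5) + f(20))/2 = (0.00160000 + 6.25000e-06)/2 = 0.000803125.
So far: 0.00342813.
Correction k=1: B_{2}/2! · (f^{(1)}(20) − f^{(1)}(5)) = 1/12 · (-1.25000e-06 − (-0.00128000)) = 0.000106562.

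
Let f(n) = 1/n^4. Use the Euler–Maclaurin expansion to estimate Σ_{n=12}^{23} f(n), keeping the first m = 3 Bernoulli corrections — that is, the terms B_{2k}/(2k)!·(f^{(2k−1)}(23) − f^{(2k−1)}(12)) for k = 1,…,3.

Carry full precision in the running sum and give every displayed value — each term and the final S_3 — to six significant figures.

S_3 ≈ 0.000192687

The integral term ∫_12^23 1/x^4 dx = 0.000165505.
½[f(12) + f(23)] = ½[4.82253e-05 + 3.57346e-06] = 2.58994e-05.
Running total after boundary: 0.000191404.
k=1: B_{2}/(2)! × [f^{(1)}(23) − f^{(1)}(12)] = 1/12 × (-6.21471e-07 − (-1.60751e-05)) = 1.28780e-06.
Running total after k=1: 0.000192692.
k=2: B_{4}/(4)! × [f^{(3)}(23) − f^{(3)}(12)] = −1/720 × (-3.52441e-08 − (-3.34898e-06)) = -4.60241e-09.
Running total after k=2: 0.000192687.
k=3: B_{6}/(6)! × [f^{(5)}(23) − f^{(5)}(12)] = 1/30240 × (-3.73094e-09 − (-1.30238e-06)) = 4.29448e-11.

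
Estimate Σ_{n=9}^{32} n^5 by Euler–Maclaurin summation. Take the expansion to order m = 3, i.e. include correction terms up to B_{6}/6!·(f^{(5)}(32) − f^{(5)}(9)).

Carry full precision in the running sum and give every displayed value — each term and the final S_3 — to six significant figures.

Integral: ∫_9^32 x^5 dx = 1.78868e+08.
Boundary: ½(f(9) + f(32)) = ½(59049.0 + 3.35544e+07) = 1.68067e+07.
Integral + boundary = 1.95675e+08.
Order-1 term: 1/12 · (5.24288e+06 − 32805.0) = 434173.
Running total after k=1: 1.96109e+08.
Order-2 term: −1/720 · (61440.0 − 4860.00) = -78.5833.
Running total after k=2: 1.96109e+08.
Order-3 term: 1/30240 · (120.000 − 120.000) = 0.00000.

S_3 ≈ 1.96109e+08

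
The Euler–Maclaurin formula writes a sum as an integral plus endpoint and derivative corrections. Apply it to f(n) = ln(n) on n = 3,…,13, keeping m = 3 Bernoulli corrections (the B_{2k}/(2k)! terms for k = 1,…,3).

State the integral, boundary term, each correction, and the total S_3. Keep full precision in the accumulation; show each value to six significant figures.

The integral term ∫_3^13 ln(x) dx = 20.0485.
Boundary: ½(f(3) + f(13)) = ½(1.09861 + 2.56495) = 1.83178.
Integral + boundary = 21.8803.
Order-1 term: 1/12 · (0.0769231 − 0.333333) = -0.0213675.
Running total after k=1: 21.8589.
Order-2 term: −1/720 · (0.000910332 − 0.0740741) = 0.000101616.
Running total after k=2: 21.8590.
Order-3 term: 1/30240 · (6.46390e-05 − 0.0987654) = -3.26392e-06.

S_3 ≈ 21.8590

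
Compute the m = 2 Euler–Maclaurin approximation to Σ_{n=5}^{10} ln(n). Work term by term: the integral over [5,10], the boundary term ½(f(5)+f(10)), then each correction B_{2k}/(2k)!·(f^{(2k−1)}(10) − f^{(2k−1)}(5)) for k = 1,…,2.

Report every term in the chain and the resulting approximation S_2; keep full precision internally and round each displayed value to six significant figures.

∫_5^10 ln(x) dx evaluates to 9.97866.
Endpoint term: (f(5) + f(10))/2 = (1.60944 + 2.30259)/2 = 1.95601.
Integral + boundary = 11.9347.
Order-1 term: 1/12 · (0.100000 − 0.200000) = -0.00833333.
Running total after k=1: 11.9263.
Order-2 term: −1/720 · (0.00200000 − 0.0160000) = 1.94444e-05.

S_2 ≈ 11.9264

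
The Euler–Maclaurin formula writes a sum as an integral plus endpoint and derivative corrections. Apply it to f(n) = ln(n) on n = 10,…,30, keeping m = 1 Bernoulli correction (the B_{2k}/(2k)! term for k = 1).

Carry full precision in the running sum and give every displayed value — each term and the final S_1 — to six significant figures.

The integral term ∫_10^30 ln(x) dx = 59.0101.
Endpoint term: (f(10) + f(30))/2 = (2.30259 + 3.40120)/2 = 2.85189.
Integral + boundary = 61.8620.
k=1: B_{2}/(2)! × [f^{(1)}(30) − f^{(1)}(10)] = 1/12 × (0.0333333 − 0.100000) = -0.00555556.

S_1 ≈ 61.8564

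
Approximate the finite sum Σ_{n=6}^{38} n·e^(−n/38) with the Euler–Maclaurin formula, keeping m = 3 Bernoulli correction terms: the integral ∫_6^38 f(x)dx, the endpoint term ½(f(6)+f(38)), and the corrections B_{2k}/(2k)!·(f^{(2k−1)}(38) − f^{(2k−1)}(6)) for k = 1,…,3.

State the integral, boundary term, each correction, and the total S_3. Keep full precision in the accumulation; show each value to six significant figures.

∫_6^38 x·e^(−x/38) dx evaluates to 365.351.
Endpoint term: (f(6) + f(38))/2 = (5.12364 + 13.9794)/2 = 9.55153.
So far: 374.903.
Correction k=1: B_{2}/2! · (f^{(1)}(38) − f^{(1)}(6)) = 1/12 · (0.00000 − 0.719107) = -0.0599256.
Partial sum through k=1: 374.843.
Correction k=2: B_{4}/4! · (f^{(3)}(38) − f^{(3)}(6)) = −1/720 · (0.000509528 − 0.00168074) = 1.62668e-06.
Partial sum through k=2: 374.843.
Correction k=3: B_{6}/6! · (f^{(5)}(38) − f^{(5)}(6)) = 1/30240 · (7.05718e-07 − 1.98302e-06) = -4.22388e-11.

S_3 ≈ 374.843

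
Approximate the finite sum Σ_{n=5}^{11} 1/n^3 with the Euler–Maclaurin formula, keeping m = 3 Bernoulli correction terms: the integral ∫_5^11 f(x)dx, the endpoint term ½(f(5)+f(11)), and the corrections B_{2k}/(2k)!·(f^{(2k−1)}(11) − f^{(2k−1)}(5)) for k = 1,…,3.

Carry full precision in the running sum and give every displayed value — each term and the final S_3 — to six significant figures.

Integral: ∫_5^11 1/x^3 dx = 0.0158678.
Boundary: ½(f(5) + f(11)) = ½(0.00800000 + 0.000751315) = 0.00437566.
So far: 0.0202434.
Order-1 term: 1/12 · (-0.000204904 − (-0.00480000)) = 0.000382925.
Running total after k=1: 0.0206264.
Order-2 term: −1/720 · (-3.38684e-05 − (-0.00384000)) = -5.28629e-06.
Running total after k=2: 0.0206211.
Order-3 term: 1/30240 · (-1.17560e-05 − (-0.00645120)) = 2.12945e-07.

S_3 ≈ 0.0206213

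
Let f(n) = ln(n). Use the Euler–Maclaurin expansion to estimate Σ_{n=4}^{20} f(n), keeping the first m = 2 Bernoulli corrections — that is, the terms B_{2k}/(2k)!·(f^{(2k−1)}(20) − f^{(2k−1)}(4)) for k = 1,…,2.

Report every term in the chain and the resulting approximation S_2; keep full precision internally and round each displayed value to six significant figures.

Integral: ∫_4^20 ln(x) dx = 38.3695.
Endpoint term: (f(4) + f(20))/2 = (1.38629 + 2.99573)/2 = 2.19101.
So far: 40.5605.
Order-1 term: 1/12 · (0.0500000 − 0.250000) = -0.0166667.
Running total after k=1: 40.5438.
Order-2 term: −1/720 · (0.000250000 − 0.0312500) = 4.30556e-05.

S_2 ≈ 40.5439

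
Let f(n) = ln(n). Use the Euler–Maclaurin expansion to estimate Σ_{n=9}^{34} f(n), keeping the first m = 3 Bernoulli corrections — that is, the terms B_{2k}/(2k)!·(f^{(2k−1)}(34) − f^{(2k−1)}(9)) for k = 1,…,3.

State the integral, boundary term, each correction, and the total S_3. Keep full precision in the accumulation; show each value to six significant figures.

S_3 ≈ 77.9762

The integral term ∫_9^34 ln(x) dx = 75.1212.
½[f(9) + f(34)] = ½[2.19722 + 3.52636] = 2.86179.
So far: 77.9830.
Order-1 term: 1/12 · (0.0294118 − 0.111111) = -0.00680828.
After k=1: 77.9762.
Order-2 term: −1/720 · (5.08854e-05 − 0.00274348) = 3.73972e-06.
After k=2: 77.9762.
Order-3 term: 1/30240 · (5.28222e-07 − 0.000406442) = -1.34231e-08.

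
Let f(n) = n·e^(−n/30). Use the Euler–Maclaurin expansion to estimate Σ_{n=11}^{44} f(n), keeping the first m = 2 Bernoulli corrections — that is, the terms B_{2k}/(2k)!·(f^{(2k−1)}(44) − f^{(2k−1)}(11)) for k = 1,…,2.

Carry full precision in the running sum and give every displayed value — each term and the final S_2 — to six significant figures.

∫_11^44 x·e^(−x/30) dx evaluates to 340.301.
Endpoint term: (f(11) + f(44))/2 = (7.62345 + 10.1505)/2 = 8.88697.
Integral + boundary = 349.188.
k=1: B_{2}/(2)! × [f^{(1)}(44) − f^{(1)}(11)] = 1/12 × (-0.107657 − 0.438926) = -0.0455485.
After k=1: 349.143.
k=2: B_{4}/(4)! × [f^{(3)}(44) − f^{(3)}(11)] = −1/720 × (0.000393033 − 0.00202779) = 2.27049e-06.

S_2 ≈ 349.143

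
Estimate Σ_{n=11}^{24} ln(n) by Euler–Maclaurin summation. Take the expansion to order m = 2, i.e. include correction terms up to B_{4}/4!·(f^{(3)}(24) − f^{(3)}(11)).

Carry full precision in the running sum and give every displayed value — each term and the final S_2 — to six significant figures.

S_2 ≈ 39.6803

∫_11^24 ln(x) dx evaluates to 36.8964.
Endpoint term: (f(11) + f(24))/2 = (2.39790 + 3.17805)/2 = 2.78797.
Integral + boundary = 39.6844.
k=1: B_{2}/(2)! × [f^{(1)}(24) − f^{(1)}(11)] = 1/12 × (0.0416667 − 0.0909091) = -0.00410354.
After k=1: 39.6803.
k=2: B_{4}/(4)! × [f^{(3)}(24) − f^{(3)}(11)] = −1/720 × (0.000144676 − 0.00150263) = 1.88605e-06.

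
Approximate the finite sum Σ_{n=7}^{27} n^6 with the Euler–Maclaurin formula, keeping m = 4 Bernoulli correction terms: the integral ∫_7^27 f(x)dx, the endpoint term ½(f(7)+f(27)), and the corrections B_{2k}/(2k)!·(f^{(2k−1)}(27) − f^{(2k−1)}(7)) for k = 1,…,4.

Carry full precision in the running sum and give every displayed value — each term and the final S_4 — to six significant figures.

S_4 ≈ 1.69515e+09

Integral: ∫_7^27 x^6 dx = 1.49422e+09.
Boundary: ½(f(7) + f(27)) = ½(117649 + 3.87420e+08) = 1.93769e+08.
So far: 1.68799e+09.
k=1: B_{2}/(2)! × [f^{(1)}(27) − f^{(1)}(7)] = 1/12 × (8.60934e+07 − 100842) = 7.16605e+06.
Running total after k=1: 1.69515e+09.
k=2: B_{4}/(4)! × [f^{(3)}(27) − f^{(3)}(7)] = −1/720 × (2.36196e+06 − 41160.0) = -3223.33.
Running total after k=2: 1.69515e+09.
k=3: B_{6}/(6)! × [f^{(5)}(27) − f^{(5)}(7)] = 1/30240 × (19440.0 − 5040.00) = 0.476190.
Running total after k=3: 1.69515e+09.
k=4: B_{8}/(8)! × [f^{(7)}(27) − f^{(7)}(7)] = −1/1209600 × (0.00000 − 0.00000) = 0.00000.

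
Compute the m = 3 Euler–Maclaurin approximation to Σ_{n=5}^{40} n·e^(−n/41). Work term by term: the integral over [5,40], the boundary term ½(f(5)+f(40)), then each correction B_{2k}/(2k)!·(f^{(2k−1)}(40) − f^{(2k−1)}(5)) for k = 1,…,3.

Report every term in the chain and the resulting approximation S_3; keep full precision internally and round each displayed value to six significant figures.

∫_5^40 x·e^(−x/41) dx evaluates to 417.579.
½[f(5) + f(40)] = ½[4.42596 + 15.0785] = 9.75223.
Running total after boundary: 427.331.
Order-1 term: 1/12 · (0.00919421 − 0.777241) = -0.0640039.
Running total after k=1: 427.267.
Order-2 term: −1/720 · (0.000453967 − 0.00151554) = 1.47441e-06.
Running total after k=2: 427.267.
Order-3 term: 1/30240 · (5.36862e-07 − 1.52809e-06) = -3.27786e-11.

S_3 ≈ 427.267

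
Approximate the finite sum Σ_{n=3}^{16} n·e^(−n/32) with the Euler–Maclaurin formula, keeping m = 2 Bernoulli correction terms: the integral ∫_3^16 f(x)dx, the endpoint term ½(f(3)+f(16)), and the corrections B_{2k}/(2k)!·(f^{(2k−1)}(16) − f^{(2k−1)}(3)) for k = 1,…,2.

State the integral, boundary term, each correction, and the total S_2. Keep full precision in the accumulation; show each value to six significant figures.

S_2 ≈ 94.3150

The integral term ∫_3^16 x·e^(−x/32) dx = 88.1405.
½[f(3) + f(16)] = ½[2.73153 + 9.70449] = 6.21801.
So far: 94.3585.
k=1: B_{2}/(2)! × [f^{(1)}(16) − f^{(1)}(3)] = 1/12 × (0.303265 − 0.825150) = -0.0434904.
Running total after k=1: 94.3150.
k=2: B_{4}/(4)! × [f^{(3)}(16) − f^{(3)}(3)] = −1/720 × (0.00148079 − 0.00258415) = 1.53245e-06.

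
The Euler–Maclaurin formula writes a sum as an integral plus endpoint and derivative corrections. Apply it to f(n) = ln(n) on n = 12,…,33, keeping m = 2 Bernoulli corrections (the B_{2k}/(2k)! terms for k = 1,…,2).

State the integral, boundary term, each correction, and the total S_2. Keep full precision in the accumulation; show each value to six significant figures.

Integral: ∫_12^33 ln(x) dx = 64.5659.
Endpoint term: (f(12) + f(33))/2 = (2.48491 + 3.49651)/2 = 2.99071.
Running total after boundary: 67.5566.
Correction k=1: B_{2}/2! · (f^{(1)}(33) − f^{(1)}(12)) = 1/12 · (0.0303030 − 0.0833333) = -0.00441919.
Partial sum through k=1: 67.5522.
Correction k=2: B_{4}/4! · (f^{(3)}(33) − f^{(3)}(12)) = −1/720 · (5.56529e-05 − 0.00115741) = 1.53021e-06.

S_2 ≈ 67.5522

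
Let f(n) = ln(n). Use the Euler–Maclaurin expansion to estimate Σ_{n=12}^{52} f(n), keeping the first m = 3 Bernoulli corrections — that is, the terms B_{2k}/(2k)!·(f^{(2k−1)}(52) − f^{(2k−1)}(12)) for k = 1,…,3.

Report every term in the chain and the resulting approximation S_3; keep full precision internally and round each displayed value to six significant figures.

S_3 ≈ 138.859

The integral term ∫_12^52 ln(x) dx = 135.646.
½[f(12) + f(52)] = ½[2.48491 + 3.95124] = 3.21808.
Running total after boundary: 138.864.
k=1: B_{2}/(2)! × [f^{(1)}(52) − f^{(1)}(12)] = 1/12 × (0.0192308 − 0.0833333) = -0.00534188.
After k=1: 138.859.
k=2: B_{4}/(4)! × [f^{(3)}(52) − f^{(3)}(12)] = −1/720 × (1.42239e-05 − 0.00115741) = 1.58775e-06.
After k=2: 138.859.
k=3: B_{6}/(6)! × [f^{(5)}(52) − f^{(5)}(12)] = 1/30240 × (6.31240e-08 − 9.64506e-05) = -3.18742e-09.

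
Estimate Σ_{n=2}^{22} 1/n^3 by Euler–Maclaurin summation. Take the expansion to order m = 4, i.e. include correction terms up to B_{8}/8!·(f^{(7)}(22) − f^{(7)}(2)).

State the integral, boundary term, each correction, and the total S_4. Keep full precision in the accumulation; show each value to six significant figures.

S_4 ≈ 0.201015

Integral: ∫_2^22 1/x^3 dx = 0.123967.
½[f(2) + f(22)] = ½[0.125000 + 9.39144e-05] = 0.0625470.
Running total after boundary: 0.186514.
Correction k=1: B_{2}/2! · (f^{(1)}(22) − f^{(1)}(2)) = 1/12 · (-1.28065e-05 − (-0.187500)) = 0.0156239.
After k=1: 0.202138.
Correction k=2: B_{4}/4! · (f^{(3)}(22) − f^{(3)}(2)) = −1/720 · (-5.29194e-07 − (-0.937500)) = -0.00130208.
After k=2: 0.200836.
Correction k=3: B_{6}/6! · (f^{(5)}(22) − f^{(5)}(2)) = 1/30240 · (-4.59218e-08 − (-9.84375)) = 0.000325521.
After k=3: 0.201161.
Correction k=4: B_{8}/8! · (f^{(7)}(22) − f^{(7)}(2)) = −1/1209600 · (-6.83135e-09 − (-177.188)) = -0.000146484.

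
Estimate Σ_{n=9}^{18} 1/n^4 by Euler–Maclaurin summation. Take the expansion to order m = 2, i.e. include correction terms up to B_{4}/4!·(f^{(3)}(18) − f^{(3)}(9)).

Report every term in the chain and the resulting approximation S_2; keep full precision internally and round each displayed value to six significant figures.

∫_9^18 1/x^4 dx evaluates to 0.000400091.
Boundary: ½(f(9) + f(18)) = ½(0.000152416 + 9.52599e-06) = 8.09709e-05.
Integral + boundary = 0.000481062.
k=1: B_{2}/(2)! × [f^{(1)}(18) − f^{(1)}(9)] = 1/12 × (-2.11689e-06 − (-6.77404e-05)) = 5.46862e-06.
Partial sum through k=1: 0.000486531.
k=2: B_{4}/(4)! × [f^{(3)}(18) − f^{(3)}(9)] = −1/720 × (-1.96008e-07 − (-2.50890e-05)) = -3.45736e-08.

S_2 ≈ 0.000486496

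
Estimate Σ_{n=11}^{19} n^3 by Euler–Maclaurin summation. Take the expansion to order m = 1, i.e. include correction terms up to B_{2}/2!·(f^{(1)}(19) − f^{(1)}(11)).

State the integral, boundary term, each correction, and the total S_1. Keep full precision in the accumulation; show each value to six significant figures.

Integral: ∫_11^19 x^3 dx = 28920.0.
Endpoint term: (f(11) + f(19))/2 = (1331.00 + 6859.00)/2 = 4095.00.
Integral + boundary = 33015.0.
Order-1 term: 1/12 · (1083.00 − 363.000) = 60.0000.

S_1 ≈ 33075.0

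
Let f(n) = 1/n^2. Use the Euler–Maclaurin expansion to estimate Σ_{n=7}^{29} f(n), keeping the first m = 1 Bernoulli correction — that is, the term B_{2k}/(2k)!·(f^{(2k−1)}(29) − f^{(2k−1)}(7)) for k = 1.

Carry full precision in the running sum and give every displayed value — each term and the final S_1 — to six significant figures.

The integral term ∫_7^29 1/x^2 dx = 0.108374.
Endpoint term: (f(7) + f(29))/2 = (0.0204082 + 0.00118906)/2 = 0.0107986.
So far: 0.119173.
k=1: B_{2}/(2)! × [f^{(1)}(29) − f^{(1)}(7)] = 1/12 × (-8.20042e-05 − (-0.00583090)) = 0.000479075.

S_1 ≈ 0.119652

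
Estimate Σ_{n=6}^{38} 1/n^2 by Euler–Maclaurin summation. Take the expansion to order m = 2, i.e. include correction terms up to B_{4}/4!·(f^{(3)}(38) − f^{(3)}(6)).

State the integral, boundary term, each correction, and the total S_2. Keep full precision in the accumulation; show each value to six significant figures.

S_2 ≈ 0.155350

Integral: ∫_6^38 1/x^2 dx = 0.140351.
Endpoint term: (f(6) + f(38))/2 = (0.0277778 + 0.000692521)/2 = 0.0142351.
Running total after boundary: 0.154586.
k=1: B_{2}/(2)! × [f^{(1)}(38) − f^{(1)}(6)] = 1/12 × (-3.64485e-05 − (-0.00925926)) = 0.000768568.
Running total after k=1: 0.155355.
k=2: B_{4}/(4)! × [f^{(3)}(38) − f^{(3)}(6)] = −1/720 × (-3.02896e-07 − (-0.00308642)) = -4.28627e-06.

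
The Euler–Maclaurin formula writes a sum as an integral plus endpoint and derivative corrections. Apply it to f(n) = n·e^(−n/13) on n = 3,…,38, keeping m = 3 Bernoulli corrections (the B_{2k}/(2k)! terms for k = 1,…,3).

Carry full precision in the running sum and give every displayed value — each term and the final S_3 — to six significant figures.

S_3 ≈ 131.641

Integral: ∫_3^38 x·e^(−x/13) dx = 129.488.
Boundary: ½(f(3) + f(38)) = ½(2.38177 + 2.04318) = 2.21248.
Running total after boundary: 131.700.
Order-1 term: 1/12 · (-0.103400 − 0.610710) = -0.0595091.
After k=1: 131.641.
Order-2 term: −1/720 · (2.44734e-05 − 0.0130092) = 1.80343e-05.
After k=2: 131.641.
Order-3 term: 1/30240 · (3.90995e-06 − 0.000132572) = -4.25471e-09.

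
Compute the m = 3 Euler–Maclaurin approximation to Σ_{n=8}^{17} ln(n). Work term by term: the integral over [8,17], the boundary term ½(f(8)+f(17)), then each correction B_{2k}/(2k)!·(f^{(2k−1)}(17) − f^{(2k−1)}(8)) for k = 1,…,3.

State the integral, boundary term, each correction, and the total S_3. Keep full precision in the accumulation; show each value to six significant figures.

The integral term ∫_8^17 ln(x) dx = 22.5291.
½[f(8) + f(17)] = ½[2.07944 + 2.83321] = 2.45633.
So far: 24.9854.
Order-1 term: 1/12 · (0.0588235 − 0.125000) = -0.00551471.
Partial sum through k=1: 24.9799.
Order-2 term: −1/720 · (0.000407083 − 0.00390625) = 4.85995e-06.
Partial sum through k=2: 24.9799.
Order-3 term: 1/30240 · (1.69031e-05 − 0.000732422) = -2.36613e-08.

S_3 ≈ 24.9799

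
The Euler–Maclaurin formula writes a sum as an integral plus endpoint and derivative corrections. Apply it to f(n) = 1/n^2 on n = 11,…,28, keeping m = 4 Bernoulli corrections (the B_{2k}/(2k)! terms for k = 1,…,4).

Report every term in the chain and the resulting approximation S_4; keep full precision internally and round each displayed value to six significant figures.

The integral term ∫_11^28 1/x^2 dx = 0.0551948.
Endpoint term: (f(11) + f(28))/2 = (0.00826446 + 0.00127551)/2 = 0.00476999.
Integral + boundary = 0.0599648.
Order-1 term: 1/12 · (-9.11079e-05 − (-0.00150263)) = 0.000117627.
Partial sum through k=1: 0.0600824.
Order-2 term: −1/720 · (-1.39451e-06 − (-0.000149021)) = -2.05037e-07.
Partial sum through k=2: 0.0600822.
Order-3 term: 1/30240 · (-5.33613e-08 − (-3.69474e-05)) = 1.22004e-09.
Partial sum through k=3: 0.0600822.
Order-4 term: −1/1209600 · (-3.81152e-09 − (-1.70996e-05)) = -1.41334e-11.

S_4 ≈ 0.0600822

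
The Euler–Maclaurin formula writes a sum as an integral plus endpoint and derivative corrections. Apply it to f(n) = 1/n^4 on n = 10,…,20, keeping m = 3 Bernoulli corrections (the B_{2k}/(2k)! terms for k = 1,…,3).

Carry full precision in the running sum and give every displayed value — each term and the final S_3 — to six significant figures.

The integral term ∫_10^20 1/x^4 dx = 0.000291667.
Endpoint term: (f(10) + f(20))/2 = (0.000100000 + 6.25000e-06)/2 = 5.31250e-05.
Running total after boundary: 0.000344792.
k=1: B_{2}/(2)! × [f^{(1)}(20) − f^{(1)}(10)] = 1/12 × (-1.25000e-06 − (-4.00000e-05)) = 3.22917e-06.
Running total after k=1: 0.000348021.
k=2: B_{4}/(4)! × [f^{(3)}(20) − f^{(3)}(10)] = −1/720 × (-9.37500e-08 − (-1.20000e-05)) = -1.65365e-08.
Running total after k=2: 0.000348004.
k=3: B_{6}/(6)! × [f^{(5)}(20) − f^{(5)}(10)] = 1/30240 × (-1.31250e-08 − (-6.72000e-06)) = 2.21788e-10.

S_3 ≈ 0.000348005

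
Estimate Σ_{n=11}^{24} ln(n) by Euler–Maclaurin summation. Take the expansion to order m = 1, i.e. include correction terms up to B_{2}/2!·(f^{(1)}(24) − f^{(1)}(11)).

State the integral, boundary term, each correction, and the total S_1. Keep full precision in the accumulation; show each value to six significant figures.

S_1 ≈ 39.6803

The integral term ∫_11^24 ln(x) dx = 36.8964.
½[f(11) + f(24)] = ½[2.39790 + 3.17805] = 2.78797.
Integral + boundary = 39.6844.
k=1: B_{2}/(2)! × [f^{(1)}(24) − f^{(1)}(11)] = 1/12 × (0.0416667 − 0.0909091) = -0.00410354.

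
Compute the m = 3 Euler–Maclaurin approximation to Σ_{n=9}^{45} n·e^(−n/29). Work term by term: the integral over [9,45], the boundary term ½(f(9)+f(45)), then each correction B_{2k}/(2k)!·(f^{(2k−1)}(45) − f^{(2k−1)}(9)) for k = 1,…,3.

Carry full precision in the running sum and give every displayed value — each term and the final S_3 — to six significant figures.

Integral: ∫_9^45 x·e^(−x/29) dx = 353.280.
Endpoint term: (f(9) + f(45))/2 = (6.59875 + 9.53471)/2 = 8.06673.
So far: 361.347.
Correction k=1: B_{2}/2! · (f^{(1)}(45) − f^{(1)}(9)) = 1/12 · (-0.116901 − 0.505651) = -0.0518793.
Partial sum through k=1: 361.295.
Correction k=2: B_{4}/4! · (f^{(3)}(45) − f^{(3)}(9)) = −1/720 · (0.000364880 − 0.00234487) = 2.74999e-06.
Partial sum through k=2: 361.295.
Correction k=3: B_{6}/6! · (f^{(5)}(45) − f^{(5)}(9)) = 1/30240 · (1.03301e-06 − 4.86147e-06) = -1.26603e-10.

S_3 ≈ 361.295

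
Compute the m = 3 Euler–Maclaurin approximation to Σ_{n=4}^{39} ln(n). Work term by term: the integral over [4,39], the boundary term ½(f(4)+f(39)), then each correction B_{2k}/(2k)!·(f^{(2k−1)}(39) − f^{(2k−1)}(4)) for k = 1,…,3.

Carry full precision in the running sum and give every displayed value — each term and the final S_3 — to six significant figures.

∫_4^39 ln(x) dx evaluates to 102.334.
Boundary: ½(f(4) + f(39)) = ½(1.38629 + 3.66356) = 2.52493.
So far: 104.859.
k=1: B_{2}/(2)! × [f^{(1)}(39) − f^{(1)}(4)] = 1/12 × (0.0256410 − 0.250000) = -0.0186966.
After k=1: 104.840.
k=2: B_{4}/(4)! × [f^{(3)}(39) − f^{(3)}(4)] = −1/720 × (3.37160e-05 − 0.0312500) = 4.33559e-05.
After k=2: 104.840.
k=3: B_{6}/(6)! × [f^{(5)}(39) − f^{(5)}(4)] = 1/30240 × (2.66004e-07 − 0.0234375) = -7.75041e-07.

S_3 ≈ 104.840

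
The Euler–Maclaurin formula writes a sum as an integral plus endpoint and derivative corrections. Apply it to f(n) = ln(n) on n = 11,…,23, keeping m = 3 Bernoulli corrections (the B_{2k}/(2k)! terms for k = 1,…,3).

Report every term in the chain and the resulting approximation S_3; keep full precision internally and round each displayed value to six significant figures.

∫_11^23 ln(x) dx evaluates to 33.7395.
Endpoint term: (f(11) + f(23))/2 = (2.39790 + 3.13549)/2 = 2.76669.
Integral + boundary = 36.5062.
Order-1 term: 1/12 · (0.0434783 − 0.0909091) = -0.00395257.
Running total after k=1: 36.5023.
Order-2 term: −1/720 · (0.000164379 − 0.00150263) = 1.85868e-06.
Running total after k=2: 36.5023.
Order-3 term: 1/30240 · (3.72883e-06 − 0.000149021) = -4.80464e-09.

S_3 ≈ 36.5023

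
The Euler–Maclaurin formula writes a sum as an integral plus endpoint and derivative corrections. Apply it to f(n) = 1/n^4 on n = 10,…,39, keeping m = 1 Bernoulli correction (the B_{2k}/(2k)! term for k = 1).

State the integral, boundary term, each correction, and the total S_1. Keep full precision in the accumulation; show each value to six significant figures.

The integral term ∫_10^39 1/x^4 dx = 0.000327714.
Endpoint term: (f(10) + f(39))/2 = (0.000100000 + 4.32257e-07)/2 = 5.02161e-05.
Running total after boundary: 0.000377930.
k=1: B_{2}/(2)! × [f^{(1)}(39) − f^{(1)}(10)] = 1/12 × (-4.43340e-08 − (-4.00000e-05)) = 3.32964e-06.

S_1 ≈ 0.000381260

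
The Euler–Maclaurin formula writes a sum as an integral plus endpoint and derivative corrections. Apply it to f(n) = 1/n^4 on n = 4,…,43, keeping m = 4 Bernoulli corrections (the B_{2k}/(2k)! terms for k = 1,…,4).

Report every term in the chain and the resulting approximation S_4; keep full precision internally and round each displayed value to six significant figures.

The integral term ∫_4^43 1/x^4 dx = 0.00520414.
Boundary: ½(f(4) + f(43)) = ½(0.00390625 + 2.92500e-07) = 0.00195327.
Integral + boundary = 0.00715741.
Correction k=1: B_{2}/2! · (f^{(1)}(43) − f^{(1)}(4)) = 1/12 · (-2.72093e-08 − (-0.00390625)) = 0.000325519.
After k=1: 0.00748293.
Correction k=2: B_{4}/4! · (f^{(3)}(43) − f^{(3)}(4)) = −1/720 · (-4.41471e-10 − (-0.00732422)) = -1.01725e-05.
After k=2: 0.00747276.
Correction k=3: B_{6}/6! · (f^{(5)}(43) − f^{(5)}(4)) = 1/30240 · (-1.33707e-11 − (-0.0256348)) = 8.47711e-07.
After k=3: 0.00747361.
Correction k=4: B_{8}/8! · (f^{(7)}(43) − f^{(7)}(4)) = −1/1209600 · (-6.50817e-13 − (-0.144196)) = -1.19209e-07.

S_4 ≈ 0.00747349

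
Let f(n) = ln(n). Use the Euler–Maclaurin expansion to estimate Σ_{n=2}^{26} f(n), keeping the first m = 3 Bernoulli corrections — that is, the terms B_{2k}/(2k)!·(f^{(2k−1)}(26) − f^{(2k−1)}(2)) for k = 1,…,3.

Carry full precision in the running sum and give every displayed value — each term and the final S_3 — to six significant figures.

The integral term ∫_2^26 ln(x) dx = 59.3242.
Endpoint term: (f(2) + f(26))/2 = (0.693147 + 3.25810)/2 = 1.97562.
Integral + boundary = 61.2998.
Order-1 term: 1/12 · (0.0384615 − 0.500000) = -0.0384615.
Partial sum through k=1: 61.2614.
Order-2 term: −1/720 · (0.000113792 − 0.250000) = 0.000347064.
Partial sum through k=2: 61.2617.
Order-3 term: 1/30240 · (2.01997e-06 − 0.750000) = -2.48015e-05.

S_3 ≈ 61.2617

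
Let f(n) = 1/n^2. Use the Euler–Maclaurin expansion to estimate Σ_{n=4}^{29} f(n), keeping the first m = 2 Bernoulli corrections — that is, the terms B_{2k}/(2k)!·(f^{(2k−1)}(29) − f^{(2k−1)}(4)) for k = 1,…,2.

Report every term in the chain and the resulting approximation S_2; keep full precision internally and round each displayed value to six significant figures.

S_2 ≈ 0.249927

The integral term ∫_4^29 1/x^2 dx = 0.215517.
Boundary: ½(f(4) + f(29)) = ½(0.0625000 + 0.00118906) = 0.0318445.
Running total after boundary: 0.247362.
k=1: B_{2}/(2)! × [f^{(1)}(29) − f^{(1)}(4)] = 1/12 × (-8.20042e-05 − (-0.0312500)) = 0.00259733.
Running total after k=1: 0.249959.
k=2: B_{4}/(4)! × [f^{(3)}(29) − f^{(3)}(4)] = −1/720 × (-1.17010e-06 − (-0.0234375)) = -3.25505e-05.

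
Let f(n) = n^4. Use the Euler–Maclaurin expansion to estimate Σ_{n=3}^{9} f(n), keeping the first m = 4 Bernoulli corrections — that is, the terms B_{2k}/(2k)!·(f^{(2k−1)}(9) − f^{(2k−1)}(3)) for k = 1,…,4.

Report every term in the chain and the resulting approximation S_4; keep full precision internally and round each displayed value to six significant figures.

S_4 ≈ 15316.0

Integral: ∫_3^9 x^4 dx = 11761.2.
Boundary: ½(f(3) + f(9)) = ½(81.0000 + 6561.00) = 3321.00.
Integral + boundary = 15082.2.
Order-1 term: 1/12 · (2916.00 − 108.000) = 234.000.
Partial sum through k=1: 15316.2.
Order-2 term: −1/720 · (216.000 − 72.0000) = -0.200000.
Partial sum through k=2: 15316.0.
Order-3 term: 1/30240 · (0.00000 − 0.00000) = 0.00000.
Partial sum through k=3: 15316.0.
Order-4 term: −1/1209600 · (0.00000 − 0.00000) = 0.00000.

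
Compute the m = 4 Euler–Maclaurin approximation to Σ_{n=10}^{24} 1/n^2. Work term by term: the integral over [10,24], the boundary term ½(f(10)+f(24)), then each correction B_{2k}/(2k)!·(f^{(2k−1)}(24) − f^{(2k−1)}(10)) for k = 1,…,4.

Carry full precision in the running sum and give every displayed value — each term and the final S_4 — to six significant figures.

The integral term ∫_10^24 1/x^2 dx = 0.0583333.
Boundary: ½(f(10) + f(24)) = ½(0.0100000 + 0.00173611) = 0.00586806.
Running total after boundary: 0.0642014.
Correction k=1: B_{2}/2! · (f^{(1)}(24) − f^{(1)}(10)) = 1/12 · (-0.000144676 − (-0.00200000)) = 0.000154610.
Partial sum through k=1: 0.0643560.
Correction k=2: B_{4}/4! · (f^{(3)}(24) − f^{(3)}(10)) = −1/720 · (-3.01408e-06 − (-0.000240000)) = -3.29147e-07.
Partial sum through k=2: 0.0643557.
Correction k=3: B_{6}/6! · (f^{(5)}(24) − f^{(5)}(10)) = 1/30240 · (-1.56983e-07 − (-7.20000e-05)) = 2.37576e-09.
Partial sum through k=3: 0.0643557.
Correction k=4: B_{8}/8! · (f^{(7)}(24) − f^{(7)}(10)) = −1/1209600 · (-1.52623e-08 − (-4.03200e-05)) = -3.33207e-11.

S_4 ≈ 0.0643557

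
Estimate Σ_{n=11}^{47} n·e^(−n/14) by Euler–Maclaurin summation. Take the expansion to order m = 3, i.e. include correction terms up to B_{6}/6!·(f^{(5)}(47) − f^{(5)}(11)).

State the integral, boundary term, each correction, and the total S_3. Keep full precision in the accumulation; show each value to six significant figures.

∫_11^47 x·e^(−x/14) dx evaluates to 129.779.
Boundary: ½(f(11) + f(47)) = ½(5.01373 + 1.63723) = 3.32548.
So far: 133.105.
Correction k=1: B_{2}/2! · (f^{(1)}(47) − f^{(1)}(11)) = 1/12 · (-0.0821102 − 0.0976701) = -0.0149817.
Running total after k=1: 133.090.
Correction k=2: B_{4}/4! · (f^{(3)}(47) − f^{(3)}(11)) = −1/720 · (-6.34742e-05 − 0.00514928) = 7.23993e-06.
Running total after k=2: 133.090.
Correction k=3: B_{6}/6! · (f^{(5)}(47) − f^{(5)}(11)) = 1/30240 · (1.48970e-06 − 5.00012e-05) = -1.60422e-09.

S_3 ≈ 133.090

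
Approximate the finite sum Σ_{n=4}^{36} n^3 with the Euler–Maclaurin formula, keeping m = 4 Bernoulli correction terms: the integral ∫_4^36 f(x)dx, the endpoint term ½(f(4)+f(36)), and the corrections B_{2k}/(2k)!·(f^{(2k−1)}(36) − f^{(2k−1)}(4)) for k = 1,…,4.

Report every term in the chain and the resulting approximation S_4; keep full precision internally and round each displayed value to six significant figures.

S_4 ≈ 443520

Integral: ∫_4^36 x^3 dx = 419840.
Boundary: ½(f(4) + f(36)) = ½(64.0000 + 46656.0) = 23360.0.
Running total after boundary: 443200.
Order-1 term: 1/12 · (3888.00 − 48.0000) = 320.000.
Running total after k=1: 443520.
Order-2 term: −1/720 · (6.00000 − 6.00000) = 0.00000.
Running total after k=2: 443520.
Order-3 term: 1/30240 · (0.00000 − 0.00000) = 0.00000.
Running total after k=3: 443520.
Order-4 term: −1/1209600 · (0.00000 − 0.00000) = 0.00000.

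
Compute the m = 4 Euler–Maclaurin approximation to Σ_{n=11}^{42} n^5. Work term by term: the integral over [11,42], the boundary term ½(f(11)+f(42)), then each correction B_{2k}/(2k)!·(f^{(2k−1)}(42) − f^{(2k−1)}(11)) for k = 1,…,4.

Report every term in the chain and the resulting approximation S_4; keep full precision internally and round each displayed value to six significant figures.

S_4 ≈ 9.81260e+08

The integral term ∫_11^42 x^5 dx = 9.14543e+08.
Boundary: ½(f(11) + f(42)) = ½(161051 + 1.30691e+08) = 6.54261e+07.
Running total after boundary: 9.79970e+08.
Order-1 term: 1/12 · (1.55585e+07 − 73205.0) = 1.29044e+06.
After k=1: 9.81260e+08.
Order-2 term: −1/720 · (105840 − 7260.00) = -136.917.
After k=2: 9.81260e+08.
Order-3 term: 1/30240 · (120.000 − 120.000) = 0.00000.
After k=3: 9.81260e+08.
Order-4 term: −1/1209600 · (0.00000 − 0.00000) = 0.00000.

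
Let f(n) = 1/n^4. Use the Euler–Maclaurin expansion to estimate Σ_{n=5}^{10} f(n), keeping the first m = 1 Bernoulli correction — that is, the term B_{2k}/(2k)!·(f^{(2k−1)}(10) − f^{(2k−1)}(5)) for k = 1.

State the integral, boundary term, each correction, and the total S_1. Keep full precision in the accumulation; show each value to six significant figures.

The integral term ∫_5^10 1/x^4 dx = 0.00233333.
Endpoint term: (f(5) + f(10))/2 = (0.00160000 + 0.000100000)/2 = 0.000850000.
So far: 0.00318333.
Order-1 term: 1/12 · (-4.00000e-05 − (-0.00128000)) = 0.000103333.

S_1 ≈ 0.00328667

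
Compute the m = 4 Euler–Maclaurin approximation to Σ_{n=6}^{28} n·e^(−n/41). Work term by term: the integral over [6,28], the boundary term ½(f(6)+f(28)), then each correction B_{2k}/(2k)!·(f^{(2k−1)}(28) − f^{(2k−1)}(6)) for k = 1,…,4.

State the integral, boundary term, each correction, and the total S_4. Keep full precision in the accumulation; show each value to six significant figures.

Integral: ∫_6^28 x·e^(−x/41) dx = 235.633.
Boundary: ½(f(6) + f(28)) = ½(5.18318 + 14.1438) = 9.66350.
So far: 245.296.
k=1: B_{2}/(2)! × [f^{(1)}(28) − f^{(1)}(6)] = 1/12 × (0.160165 − 0.737444) = -0.0481065.
Partial sum through k=1: 245.248.
k=2: B_{4}/(4)! × [f^{(3)}(28) − f^{(3)}(6)] = −1/720 × (0.000696275 − 0.00146649) = 1.06974e-06.
Partial sum through k=2: 245.248.
k=3: B_{6}/(6)! × [f^{(5)}(28) − f^{(5)}(6)] = 1/30240 × (7.71725e-07 − 1.48381e-06) = -2.35478e-11.
Partial sum through k=3: 245.248.
k=4: B_{8}/(8)! × [f^{(7)}(28) − f^{(7)}(6)] = −1/1209600 × (6.71771e-10 − 1.24642e-09) = 4.75072e-16.

S_4 ≈ 245.248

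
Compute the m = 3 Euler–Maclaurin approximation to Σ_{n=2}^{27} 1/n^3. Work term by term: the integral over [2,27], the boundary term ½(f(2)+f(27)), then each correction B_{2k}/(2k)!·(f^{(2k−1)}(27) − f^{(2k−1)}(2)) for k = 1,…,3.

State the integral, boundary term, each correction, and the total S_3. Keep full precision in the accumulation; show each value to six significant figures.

S_3 ≈ 0.201487

Integral: ∫_2^27 1/x^3 dx = 0.124314.
½[f(2) + f(27)] = ½[0.125000 + 5.08053e-05] = 0.0625254.
Integral + boundary = 0.186840.
Order-1 term: 1/12 · (-5.64503e-06 − (-0.187500)) = 0.0156245.
Running total after k=1: 0.202464.
Order-2 term: −1/720 · (-1.54870e-07 − (-0.937500)) = -0.00130208.
Running total after k=2: 0.201162.
Order-3 term: 1/30240 · (-8.92258e-09 − (-9.84375)) = 0.000325521.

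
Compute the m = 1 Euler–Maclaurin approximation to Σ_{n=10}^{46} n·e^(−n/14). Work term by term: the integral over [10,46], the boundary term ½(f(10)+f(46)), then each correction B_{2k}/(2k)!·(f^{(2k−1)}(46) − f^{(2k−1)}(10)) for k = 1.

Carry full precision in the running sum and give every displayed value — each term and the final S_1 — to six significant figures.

S_1 ≈ 136.348

Integral: ∫_10^46 x·e^(−x/14) dx = 133.058.
Boundary: ½(f(10) + f(46)) = ½(4.89542 + 1.72104) = 3.30823.
Running total after boundary: 136.367.
k=1: B_{2}/(2)! × [f^{(1)}(46) − f^{(1)}(10)] = 1/12 × (-0.0855174 − 0.139869) = -0.0187822.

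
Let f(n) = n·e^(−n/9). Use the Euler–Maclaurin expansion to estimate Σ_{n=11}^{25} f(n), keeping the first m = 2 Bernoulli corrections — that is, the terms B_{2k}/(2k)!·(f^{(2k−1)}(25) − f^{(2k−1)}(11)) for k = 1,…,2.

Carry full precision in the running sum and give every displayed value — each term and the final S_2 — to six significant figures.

S_2 ≈ 36.3911

Integral: ∫_11^25 x·e^(−x/9) dx = 33.9975.
Boundary: ½(f(11) + f(25)) = ½(3.24032 + 1.55441) = 2.39737.
Running total after boundary: 36.3948.
k=1: B_{2}/(2)! × [f^{(1)}(25) − f^{(1)}(11)] = 1/12 × (-0.110536 − (-0.0654611)) = -0.00375625.
Running total after k=1: 36.3911.
k=2: B_{4}/(4)! × [f^{(3)}(25) − f^{(3)}(11)] = −1/720 × (0.000170580 − 0.00646529) = 8.74265e-06.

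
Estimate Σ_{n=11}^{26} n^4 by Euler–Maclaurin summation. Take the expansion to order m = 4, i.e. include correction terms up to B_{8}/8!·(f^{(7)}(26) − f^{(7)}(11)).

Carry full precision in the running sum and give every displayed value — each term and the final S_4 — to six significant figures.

∫_11^26 x^4 dx evaluates to 2.34406e+06.
½[f(11) + f(26)] = ½[14641.0 + 456976] = 235808.
Integral + boundary = 2.57987e+06.
Order-1 term: 1/12 · (70304.0 − 5324.00) = 5415.00.
Partial sum through k=1: 2.58529e+06.
Order-2 term: −1/720 · (624.000 − 264.000) = -0.500000.
Partial sum through k=2: 2.58529e+06.
Order-3 term: 1/30240 · (0.00000 − 0.00000) = 0.00000.
Partial sum through k=3: 2.58529e+06.
Order-4 term: −1/1209600 · (0.00000 − 0.00000) = 0.00000.

S_4 ≈ 2.58529e+06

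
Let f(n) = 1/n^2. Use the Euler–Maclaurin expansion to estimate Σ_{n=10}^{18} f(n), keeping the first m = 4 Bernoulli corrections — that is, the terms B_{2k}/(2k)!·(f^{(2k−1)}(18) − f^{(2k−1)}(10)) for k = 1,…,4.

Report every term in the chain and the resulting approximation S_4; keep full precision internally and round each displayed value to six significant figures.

S_4 ≈ 0.0511254

The integral term ∫_10^18 1/x^2 dx = 0.0444444.
½[f(10) + f(18)] = ½[0.0100000 + 0.00308642] = 0.00654321.
Running total after boundary: 0.0509877.
k=1: B_{2}/(2)! × [f^{(1)}(18) − f^{(1)}(10)] = 1/12 × (-0.000342936 − (-0.00200000)) = 0.000138089.
Partial sum through k=1: 0.0511257.
k=2: B_{4}/(4)! × [f^{(3)}(18) − f^{(3)}(10)] = −1/720 × (-1.27013e-05 − (-0.000240000)) = -3.15693e-07.
Partial sum through k=2: 0.0511254.
k=3: B_{6}/(6)! × [f^{(5)}(18) − f^{(5)}(10)] = 1/30240 × (-1.17605e-06 − (-7.20000e-05)) = 2.34206e-09.
Partial sum through k=3: 0.0511254.
k=4: B_{8}/(8)! × [f^{(7)}(18) − f^{(7)}(10)] = −1/1209600 × (-2.03268e-07 − (-4.03200e-05)) = -3.31653e-11.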